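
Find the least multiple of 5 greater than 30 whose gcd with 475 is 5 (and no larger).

gcd(m, 475) = 5 forces 5 | m; write m = 5s. Then gcd(5s, 5·95) = 5·gcd(s, 95), so need gcd(s, 95) = 1.
5s > 30 gives s ≥ 7. The least s ≥ 7 coprime to 95 is 7, so m = 5·7 = 35.

35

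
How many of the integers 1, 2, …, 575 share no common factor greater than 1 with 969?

Prime factors of 969: 3, 17, 19. Count integers ≤ 575 divisible by none of them.
By inclusion–exclusion: 575 − ⌊575/3⌋ − ⌊575/17⌋ − ⌊575/19⌋ + ⌊575/51⌋ + ⌊575/57⌋ + ⌊575/323⌋ − ⌊575/969⌋ = 343.

343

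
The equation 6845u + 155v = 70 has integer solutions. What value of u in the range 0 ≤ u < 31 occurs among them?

gcd(6845, 155) = 5 (Euclid: 6845 = 44·155 + 25; 155 = 6·25 + 5; 25 = 5·5 + 0), and 5 | 70.
Extended Euclid: 6845·(-6) + 155·(265) = 5. Scale by 14: u₀ = -84.
General solution u = u₀ + 31t; reducing mod 31 gives u = 9 (and v = -397).

9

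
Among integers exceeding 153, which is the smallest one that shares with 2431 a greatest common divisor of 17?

170

gcd(t, 2431) = 17 forces 17 | t; write t = 17s. Then gcd(17s, 17·143) = 17·gcd(s, 143), so need gcd(s, 143) = 1.
17s > 153 gives s ≥ 10. The least s ≥ 10 coprime to 143 is 10, so t = 17·10 = 170.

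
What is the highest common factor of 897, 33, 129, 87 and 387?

3

gcd(897, 33): 897 = 27·33 + 6; 33 = 5·6 + 3; 6 = 2·3 + 0 → 3
gcd(3, 129): 129 = 43·3 + 0 → 3
gcd(3, 87): 87 = 29·3 + 0 → 3
gcd(3, 387): 387 = 129·3 + 0 → 3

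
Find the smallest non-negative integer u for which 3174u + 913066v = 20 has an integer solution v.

Euclid: 913066 = 287·3174 + 2128; 3174 = 1·2128 + 1046; 2128 = 2·1046 + 36; 1046 = 29·36 + 2; 36 = 18·2 + 0 → gcd = 2; 20 = 2·10.
Back-substitution yields 3174·(25315) + 913066·(-88) = 2, so one solution is u = 25315·10 = 253150, v = -88·10 = -880.
Solutions in u differ by 913066/2 = 456533; the one in [0, 456533) is 253150 mod 456533 = 253150.

253150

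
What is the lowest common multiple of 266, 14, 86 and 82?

468958

266 = 2 · 7 · 19; 14 = 2 · 7; 86 = 2 · 43; 82 = 2 · 41
lcm takes max exponent of each prime: 2 · 7 · 19 · 41 · 43 = 468958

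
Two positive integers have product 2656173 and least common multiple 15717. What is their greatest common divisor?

169

From gcd × lcm = uv: gcd = 2656173 / 15717 = 169.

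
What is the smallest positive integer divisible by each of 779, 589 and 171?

217341

lcm(779, 589) = 779·589/gcd = 458831/19 = 24149
lcm(24149, 171) = 24149·171/gcd = 4129479/19 = 217341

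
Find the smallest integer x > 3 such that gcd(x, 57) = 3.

Multiples of 3 above 3: 3·2, 3·3, … . Need the cofactor coprime to 57/3 = 19.
Checking s = 2, 3, … the first with gcd(s, 19) = 1 is s = 2, giving 6.

6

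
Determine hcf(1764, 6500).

4

1764 = 2² · 3² · 7²
6500 = 2² · 5³ · 13
Common: 2² = 4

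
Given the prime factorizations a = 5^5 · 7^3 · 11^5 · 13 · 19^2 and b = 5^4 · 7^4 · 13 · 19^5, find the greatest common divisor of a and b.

min exponent per shared prime: 5^4 · 7^3 · 13 · 19^2 = 1006061875

1006061875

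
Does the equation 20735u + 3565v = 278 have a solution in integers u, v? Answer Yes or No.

gcd(20735, 3565): 20735 = 5·3565 + 2910; 3565 = 1·2910 + 655; 2910 = 4·655 + 290; 655 = 2·290 + 75; 290 = 3·75 + 65; 75 = 1·65 + 10; 65 = 6·10 + 5; 10 = 2·5 + 0 → 5
5 does not divide 278, so a solution does not exist.

No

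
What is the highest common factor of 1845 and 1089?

Euclid: 1845 = 1·1089 + 756; 1089 = 1·756 + 333; 756 = 2·333 + 90; 333 = 3·90 + 63; 90 = 1·63 + 27; 63 = 2·27 + 9; 27 = 3·9 + 0. Last nonzero remainder: 9.

9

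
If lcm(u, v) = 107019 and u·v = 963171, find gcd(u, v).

9

From gcd × lcm = uv: gcd = 963171 / 107019 = 9.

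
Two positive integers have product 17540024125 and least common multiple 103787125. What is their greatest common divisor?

169

From gcd × lcm = ab: gcd = 17540024125 / 103787125 = 169.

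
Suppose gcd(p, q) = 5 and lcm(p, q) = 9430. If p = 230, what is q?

205

Using pq = gcd(p,q)·lcm(p,q) = 5·9430 = 47150, we get q = 47150/230 = 205.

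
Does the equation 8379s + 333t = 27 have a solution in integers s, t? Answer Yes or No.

By Bézout, 8379s + 333t = 27 has integer solutions iff gcd(8379, 333) | 27.
Euclid: 8379 = 25·333 + 54; 333 = 6·54 + 9; 54 = 6·9 + 0. gcd = 9; 27 mod 9 = 0. Yes.

Yes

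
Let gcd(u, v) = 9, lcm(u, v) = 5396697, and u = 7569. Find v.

6417

Using uv = gcd(u,v)·lcm(u,v) = 9·5396697 = 48570273, we get v = 48570273/7569 = 6417.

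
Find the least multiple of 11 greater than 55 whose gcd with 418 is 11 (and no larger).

77

gcd(t, 418) = 11 forces 11 | t; write t = 11s. Then gcd(11s, 11·38) = 11·gcd(s, 38), so need gcd(s, 38) = 1.
11s > 55 gives s ≥ 6. The least s ≥ 6 coprime to 38 is 7, so t = 11·7 = 77.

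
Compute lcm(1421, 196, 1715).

198940

1421 = 7² · 29; 196 = 2² · 7²; 1715 = 5 · 7³
lcm takes max exponent of each prime: 2² · 5 · 7³ · 29 = 198940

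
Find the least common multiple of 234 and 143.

gcd first: 234 = 1·143 + 91; 143 = 1·91 + 52; 91 = 1·52 + 39; 52 = 1·39 + 13; 39 = 3·13 + 0 → gcd = 13
lcm = 234·143/gcd = 33462/13 = 2574

2574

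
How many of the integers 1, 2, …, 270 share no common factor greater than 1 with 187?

Prime factors of 187: 11, 17. Count integers ≤ 270 divisible by none of them.
By inclusion–exclusion: 270 − ⌊270/11⌋ − ⌊270/17⌋ + ⌊270/187⌋ = 232.

232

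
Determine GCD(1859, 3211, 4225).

169

1859 = 11 · 13²; 3211 = 13² · 19; 4225 = 5² · 13²
gcd takes min exponent of each prime: 13² = 169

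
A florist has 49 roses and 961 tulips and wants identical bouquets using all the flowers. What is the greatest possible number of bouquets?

1

49 = 7²
961 = 31²
Common: 1 = 1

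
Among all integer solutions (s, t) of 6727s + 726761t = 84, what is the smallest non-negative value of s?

80055

Euclid: 726761 = 108·6727 + 245; 6727 = 27·245 + 112; 245 = 2·112 + 21; 112 = 5·21 + 7; 21 = 3·7 + 0 → gcd = 7; 84 = 7·12.
Back-substitution yields 6727·(32627) + 726761·(-302) = 7, so one solution is s = 32627·12 = 391524, t = -302·12 = -3624.
Solutions in s differ by 726761/7 = 103823; the one in [0, 103823) is 391524 mod 103823 = 80055.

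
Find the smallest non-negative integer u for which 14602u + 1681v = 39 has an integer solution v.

724

Euclid: 14602 = 8·1681 + 1154; 1681 = 1·1154 + 527; 1154 = 2·527 + 100; 527 = 5·100 + 27; 100 = 3·27 + 19; 27 = 1·19 + 8; 19 = 2·8 + 3; 8 = 2·3 + 2; 3 = 1·2 + 1; 2 = 2·1 + 0 → gcd = 1; 39 = 1·39.
Back-substitution yields 14602·(622) + 1681·(-5403) = 1, so one solution is u = 622·39 = 24258, v = -5403·39 = -210717.
Solutions in u differ by 1681/1 = 1681; the one in [0, 1681) is 24258 mod 1681 = 724.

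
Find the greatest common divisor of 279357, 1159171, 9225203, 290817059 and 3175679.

gcd(279357, 1159171): 1159171 = 4·279357 + 41743; 279357 = 6·41743 + 28899; 41743 = 1·28899 + 12844; 28899 = 2·12844 + 3211; 12844 = 4·3211 + 0 → 3211
gcd(3211, 9225203): 9225203 = 2873·3211 + 0 → 3211
gcd(3211, 290817059): 290817059 = 90569·3211 + 0 → 3211
gcd(3211, 3175679): 3175679 = 989·3211 + 0 → 3211

3211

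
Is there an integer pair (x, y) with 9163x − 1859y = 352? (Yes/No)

gcd(9163, 1859): 9163 = 4·1859 + 1727; 1859 = 1·1727 + 132; 1727 = 13·132 + 11; 132 = 12·11 + 0 → 11
11 divides 352, so a solution exists.

Yes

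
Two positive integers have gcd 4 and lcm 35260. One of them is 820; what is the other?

m·n = gcd·lcm = 4·35260 = 141040, so n = 141040/820 = 172.

172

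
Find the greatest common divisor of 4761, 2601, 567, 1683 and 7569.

4761 = 3² · 23²; 2601 = 3² · 17²; 567 = 3⁴ · 7; 1683 = 3² · 11 · 17; 7569 = 3² · 29²
gcd takes min exponent of each prime: 3² = 9

9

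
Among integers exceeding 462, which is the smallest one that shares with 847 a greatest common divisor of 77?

539

847 = 77·11. Any t with gcd(t, 847) = 77 is a multiple of 77, say 77s, with s coprime to 11.
Need s > 462/77, so s ≥ 7. First s ≥ 7 with gcd(s, 11) = 1 is s = 7. Thus t = 77·7 = 539.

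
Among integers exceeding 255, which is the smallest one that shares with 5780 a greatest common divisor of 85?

425

5780 = 85·68. Any t with gcd(t, 5780) = 85 is a multiple of 85, say 85s, with s coprime to 68.
Need s > 255/85, so s ≥ 4. First s ≥ 4 with gcd(s, 68) = 1 is s = 5. Thus t = 85·5 = 425.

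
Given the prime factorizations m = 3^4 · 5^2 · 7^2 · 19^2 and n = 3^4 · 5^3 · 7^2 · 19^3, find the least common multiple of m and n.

3402921375

max exponent per prime: 3^4 · 5^3 · 7^2 · 19^3 = 3402921375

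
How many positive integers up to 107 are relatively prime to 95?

82

95 = 5·19. Inclusion–exclusion on these primes:
107 − ⌊107/5⌋ − ⌊107/19⌋ + ⌊107/95⌋ = 82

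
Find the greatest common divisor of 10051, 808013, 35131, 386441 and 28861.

19

gcd(10051, 808013): 808013 = 80·10051 + 3933; 10051 = 2·3933 + 2185; 3933 = 1·2185 + 1748; 2185 = 1·1748 + 437; 1748 = 4·437 + 0 → 437
gcd(437, 35131): 35131 = 80·437 + 171; 437 = 2·171 + 95; 171 = 1·95 + 76; 95 = 1·76 + 19; 76 = 4·19 + 0 → 19
gcd(19, 386441): 386441 = 20339·19 + 0 → 19
gcd(19, 28861): 28861 = 1519·19 + 0 → 19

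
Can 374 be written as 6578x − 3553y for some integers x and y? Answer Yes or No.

Yes

By Bézout, 6578x − 3553y = 374 has integer solutions iff gcd(6578, 3553) | 374.
Euclid: 6578 = 1·3553 + 3025; 3553 = 1·3025 + 528; 3025 = 5·528 + 385; 528 = 1·385 + 143; 385 = 2·143 + 99; 143 = 1·99 + 44; 99 = 2·44 + 11; 44 = 4·11 + 0. gcd = 11; 374 mod 11 = 0. Yes.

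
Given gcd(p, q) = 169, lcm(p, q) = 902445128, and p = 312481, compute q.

Using pq = gcd(p,q)·lcm(p,q) = 169·902445128 = 152513226632, we get q = 152513226632/312481 = 488072.

488072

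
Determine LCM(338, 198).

338 = 2 · 13²; 198 = 2 · 3² · 11
max exponents: 2 · 3² · 11 · 13² = 33462

33462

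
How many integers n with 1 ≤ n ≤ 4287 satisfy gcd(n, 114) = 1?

1354

Prime factors of 114: 2, 3, 19. Count integers ≤ 4287 divisible by none of them.
By inclusion–exclusion: 4287 − ⌊4287/2⌋ − ⌊4287/3⌋ − ⌊4287/19⌋ + ⌊4287/6⌋ + ⌊4287/38⌋ + ⌊4287/57⌋ − ⌊4287/114⌋ = 1354.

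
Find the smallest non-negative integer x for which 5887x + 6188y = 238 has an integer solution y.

102

gcd(5887, 6188) = 7 (Euclid: 6188 = 1·5887 + 301; 5887 = 19·301 + 168; 301 = 1·168 + 133; 168 = 1·133 + 35; 133 = 3·35 + 28; 35 = 1·28 + 7; 28 = 4·7 + 0), and 7 | 238.
Extended Euclid: 5887·(185) + 6188·(-176) = 7. Scale by 34: x₀ = 6290.
General solution x = x₀ + 884t; reducing mod 884 gives x = 102 (and y = -97).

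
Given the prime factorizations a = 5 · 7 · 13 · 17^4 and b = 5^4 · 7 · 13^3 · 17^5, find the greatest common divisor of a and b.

38002055

min exponent per shared prime: 5 · 7 · 13 · 17^4 = 38002055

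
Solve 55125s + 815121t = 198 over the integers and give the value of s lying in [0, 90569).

75590

gcd(55125, 815121) = 9 (Euclid: 815121 = 14·55125 + 43371; 55125 = 1·43371 + 11754; 43371 = 3·11754 + 8109; 11754 = 1·8109 + 3645; 8109 = 2·3645 + 819; 3645 = 4·819 + 369; 819 = 2·369 + 81; 369 = 4·81 + 45; 81 = 1·45 + 36; 45 = 1·36 + 9; 36 = 4·9 + 0), and 9 | 198.
Extended Euclid: 55125·(19903) + 815121·(-1346) = 9. Scale by 22: s₀ = 437866.
General solution s = s₀ + 90569k; reducing mod 90569 gives s = 75590 (and t = -5112).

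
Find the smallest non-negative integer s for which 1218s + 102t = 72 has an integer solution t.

5

Reduce mod 102: 1218s ≡ 72 (mod 102). With g = gcd(1218, 102) = 6 dividing 72, divide through: 203s ≡ 12 (mod 17).
Since gcd(203, 17) = 1, s ≡ 12·(203)⁻¹ ≡ 5 (mod 17). Smallest non-negative: 5.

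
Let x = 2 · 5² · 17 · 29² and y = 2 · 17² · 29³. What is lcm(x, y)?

max exponent per prime: 2 · 5² · 17² · 29³ = 352421050

352421050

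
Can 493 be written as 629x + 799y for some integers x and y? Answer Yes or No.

Yes

By Bézout, 629x + 799y = 493 has integer solutions iff gcd(629, 799) | 493.
Euclid: 799 = 1·629 + 170; 629 = 3·170 + 119; 170 = 1·119 + 51; 119 = 2·51 + 17; 51 = 3·17 + 0. gcd = 17; 493 mod 17 = 0. Yes.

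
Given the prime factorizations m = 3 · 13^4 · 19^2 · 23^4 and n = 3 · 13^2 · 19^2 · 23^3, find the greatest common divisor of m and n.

2226889509

min exponent per shared prime: 3 · 13^2 · 19^2 · 23^3 = 2226889509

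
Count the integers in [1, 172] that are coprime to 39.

106

Prime factors of 39: 3, 13. Count integers ≤ 172 divisible by none of them.
By inclusion–exclusion: 172 − ⌊172/3⌋ − ⌊172/13⌋ + ⌊172/39⌋ = 106.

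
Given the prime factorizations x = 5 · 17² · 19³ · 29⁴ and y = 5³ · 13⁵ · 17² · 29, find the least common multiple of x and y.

65069491334696697875

max exponent per prime: 5³ · 13⁵ · 17² · 19³ · 29⁴ = 65069491334696697875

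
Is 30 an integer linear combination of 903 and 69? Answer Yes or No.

Yes

By Bézout, 903u + 69v = 30 has integer solutions iff gcd(903, 69) | 30.
Euclid: 903 = 13·69 + 6; 69 = 11·6 + 3; 6 = 2·3 + 0. gcd = 3; 30 mod 3 = 0. Yes.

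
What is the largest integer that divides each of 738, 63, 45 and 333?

9

gcd(738, 63): 738 = 11·63 + 45; 63 = 1·45 + 18; 45 = 2·18 + 9; 18 = 2·9 + 0 → 9
gcd(9, 45): 45 = 5·9 + 0 → 9
gcd(9, 333): 333 = 37·9 + 0 → 9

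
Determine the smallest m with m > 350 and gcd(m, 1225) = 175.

525

gcd(m, 1225) = 175 forces 175 | m; write m = 175s. Then gcd(175s, 175·7) = 175·gcd(s, 7), so need gcd(s, 7) = 1.
175s > 350 gives s ≥ 3. The least s ≥ 3 coprime to 7 is 3, so m = 175·3 = 525.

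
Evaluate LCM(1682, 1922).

gcd first: 1922 = 1·1682 + 240; 1682 = 7·240 + 2; 240 = 120·2 + 0 → gcd = 2
lcm = 1682·1922/gcd = 3232804/2 = 1616402

1616402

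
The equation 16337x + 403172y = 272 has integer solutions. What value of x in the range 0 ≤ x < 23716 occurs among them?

Euclid: 403172 = 24·16337 + 11084; 16337 = 1·11084 + 5253; 11084 = 2·5253 + 578; 5253 = 9·578 + 51; 578 = 11·51 + 17; 51 = 3·17 + 0 → gcd = 17; 272 = 17·16.
Back-substitution yields 16337·(-7675) + 403172·(311) = 17, so one solution is x = -7675·16 = -122800, y = 311·16 = 4976.
Solutions in x differ by 403172/17 = 23716; the one in [0, 23716) is -122800 mod 23716 = 19496.

19496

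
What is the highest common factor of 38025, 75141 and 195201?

gcd(38025, 75141): 75141 = 1·38025 + 37116; 38025 = 1·37116 + 909; 37116 = 40·909 + 756; 909 = 1·756 + 153; 756 = 4·153 + 144; 153 = 1·144 + 9; 144 = 16·9 + 0 → 9
gcd(9, 195201): 195201 = 21689·9 + 0 → 9

9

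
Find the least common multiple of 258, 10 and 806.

258 = 2 · 3 · 43; 10 = 2 · 5; 806 = 2 · 13 · 31
lcm takes max exponent of each prime: 2 · 3 · 5 · 13 · 31 · 43 = 519870

519870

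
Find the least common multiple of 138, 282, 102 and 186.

lcm(138, 282) = 138·282/gcd = 38916/6 = 6486
lcm(6486, 102) = 6486·102/gcd = 661572/6 = 110262
lcm(110262, 186) = 110262·186/gcd = 20508732/6 = 3418122

3418122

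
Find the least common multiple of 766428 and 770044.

gcd first: 770044 = 1·766428 + 3616; 766428 = 211·3616 + 3452; 3616 = 1·3452 + 164; 3452 = 21·164 + 8; 164 = 20·8 + 4; 8 = 2·4 + 0 → gcd = 4
lcm = 766428·770044/gcd = 590183282832/4 = 147545820708

147545820708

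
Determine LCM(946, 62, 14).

205282

946 = 2 · 11 · 43; 62 = 2 · 31; 14 = 2 · 7
lcm takes max exponent of each prime: 2 · 7 · 11 · 31 · 43 = 205282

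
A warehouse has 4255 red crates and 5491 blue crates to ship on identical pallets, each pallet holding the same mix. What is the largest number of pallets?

1

4255 = 5 · 23 · 37
5491 = 17² · 19
Common: 1 = 1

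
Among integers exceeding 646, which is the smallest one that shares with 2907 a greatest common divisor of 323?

1292

2907 = 323·9. Any a with gcd(a, 2907) = 323 is a multiple of 323, say 323s, with s coprime to 9.
Need s > 646/323, so s ≥ 3. First s ≥ 3 with gcd(s, 9) = 1 is s = 4. Thus a = 323·4 = 1292.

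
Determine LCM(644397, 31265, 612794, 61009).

4217533257210

644397 = 3 · 13² · 31 · 41; 31265 = 5 · 13² · 37; 612794 = 2 · 7² · 13² · 37; 61009 = 13² · 19²
lcm takes max exponent of each prime: 2 · 3 · 5 · 7² · 13² · 19² · 31 · 37 · 41 = 4217533257210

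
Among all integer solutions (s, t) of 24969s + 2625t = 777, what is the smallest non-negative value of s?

Euclid: 24969 = 9·2625 + 1344; 2625 = 1·1344 + 1281; 1344 = 1·1281 + 63; 1281 = 20·63 + 21; 63 = 3·21 + 0 → gcd = 21; 777 = 21·37.
Back-substitution yields 24969·(-41) + 2625·(390) = 21, so one solution is s = -41·37 = -1517, t = 390·37 = 14430.
Solutions in s differ by 2625/21 = 125; the one in [0, 125) is -1517 mod 125 = 108.

108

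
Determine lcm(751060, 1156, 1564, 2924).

12627571780

lcm(751060, 1156) = 751060·1156/gcd = 868225360/68 = 12768020
lcm(12768020, 1564) = 12768020·1564/gcd = 19969183280/68 = 293664460
lcm(293664460, 2924) = 293664460·2924/gcd = 858674881040/68 = 12627571780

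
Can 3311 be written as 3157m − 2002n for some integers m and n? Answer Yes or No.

By Bézout, 3157m − 2002n = 3311 has integer solutions iff gcd(3157, 2002) | 3311.
Euclid: 3157 = 1·2002 + 1155; 2002 = 1·1155 + 847; 1155 = 1·847 + 308; 847 = 2·308 + 231; 308 = 1·231 + 77; 231 = 3·77 + 0. gcd = 77; 3311 mod 77 = 0. Yes.

Yes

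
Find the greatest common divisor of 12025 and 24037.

13

Euclid: 24037 = 1·12025 + 12012; 12025 = 1·12012 + 13; 12012 = 924·13 + 0. Last nonzero remainder: 13.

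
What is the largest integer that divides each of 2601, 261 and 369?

gcd(2601, 261): 2601 = 9·261 + 252; 261 = 1·252 + 9; 252 = 28·9 + 0 → 9
gcd(9, 369): 369 = 41·9 + 0 → 9

9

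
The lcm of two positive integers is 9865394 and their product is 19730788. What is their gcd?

2

gcd·lcm = product, so gcd = 19730788/9865394 = 2.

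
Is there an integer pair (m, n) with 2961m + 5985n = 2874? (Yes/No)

By Bézout, 2961m + 5985n = 2874 has integer solutions iff gcd(2961, 5985) | 2874.
Euclid: 5985 = 2·2961 + 63; 2961 = 47·63 + 0. gcd = 63; 2874 mod 63 = 39. No.

No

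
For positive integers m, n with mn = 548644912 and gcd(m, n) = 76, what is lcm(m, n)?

Since gcd(m,n)·lcm(m,n) = mn, lcm = 548644912/76 = 7219012.

7219012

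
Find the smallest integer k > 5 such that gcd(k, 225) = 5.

10

Multiples of 5 above 5: 5·2, 5·3, … . Need the cofactor coprime to 225/5 = 45.
Checking s = 2, 3, … the first with gcd(s, 45) = 1 is s = 2, giving 10.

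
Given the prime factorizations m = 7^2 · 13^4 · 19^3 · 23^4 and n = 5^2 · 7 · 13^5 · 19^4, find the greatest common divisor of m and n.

1371299293

min exponent per shared prime: 7 · 13^4 · 19^3 = 1371299293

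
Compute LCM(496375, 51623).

gcd first: 496375 = 9·51623 + 31768; 51623 = 1·31768 + 19855; 31768 = 1·19855 + 11913; 19855 = 1·11913 + 7942; 11913 = 1·7942 + 3971; 7942 = 2·3971 + 0 → gcd = 3971
lcm = 496375·51623/gcd = 25624366625/3971 = 6452875

6452875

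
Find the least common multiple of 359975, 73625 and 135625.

359975 = 5² · 7 · 11² · 17; 73625 = 5³ · 19 · 31; 135625 = 5⁴ · 7 · 31
lcm takes max exponent of each prime: 5⁴ · 7 · 11² · 17 · 19 · 31 = 5300631875

5300631875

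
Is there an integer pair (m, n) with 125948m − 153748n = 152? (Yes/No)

By Bézout, 125948m − 153748n = 152 has integer solutions iff gcd(125948, 153748) | 152.
Euclid: 153748 = 1·125948 + 27800; 125948 = 4·27800 + 14748; 27800 = 1·14748 + 13052; 14748 = 1·13052 + 1696; 13052 = 7·1696 + 1180; 1696 = 1·1180 + 516; 1180 = 2·516 + 148; 516 = 3·148 + 72; 148 = 2·72 + 4; 72 = 18·4 + 0. gcd = 4; 152 mod 4 = 0. Yes.

Yes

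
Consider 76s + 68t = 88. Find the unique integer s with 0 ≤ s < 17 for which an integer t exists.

11

gcd(76, 68) = 4 (Euclid: 76 = 1·68 + 8; 68 = 8·8 + 4; 8 = 2·4 + 0), and 4 | 88.
Extended Euclid: 76·(-8) + 68·(9) = 4. Scale by 22: s₀ = -176.
General solution s = s₀ + 17k; reducing mod 17 gives s = 11 (and t = -11).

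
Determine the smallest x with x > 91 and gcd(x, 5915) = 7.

Multiples of 7 above 91: 7·14, 7·15, … . Need the cofactor coprime to 5915/7 = 845.
Checking s = 14, 15, … the first with gcd(s, 845) = 1 is s = 14, giving 98.

98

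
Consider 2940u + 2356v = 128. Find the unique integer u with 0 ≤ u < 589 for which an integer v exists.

Euclid: 2940 = 1·2356 + 584; 2356 = 4·584 + 20; 584 = 29·20 + 4; 20 = 5·4 + 0 → gcd = 4; 128 = 4·32.
Back-substitution yields 2940·(117) + 2356·(-146) = 4, so one solution is u = 117·32 = 3744, v = -146·32 = -4672.
Solutions in u differ by 2356/4 = 589; the one in [0, 589) is 3744 mod 589 = 210.

210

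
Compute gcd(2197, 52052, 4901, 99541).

gcd(2197, 52052): 52052 = 23·2197 + 1521; 2197 = 1·1521 + 676; 1521 = 2·676 + 169; 676 = 4·169 + 0 → 169
gcd(169, 4901): 4901 = 29·169 + 0 → 169
gcd(169, 99541): 99541 = 589·169 + 0 → 169

169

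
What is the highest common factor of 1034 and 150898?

22

Euclid: 150898 = 145·1034 + 968; 1034 = 1·968 + 66; 968 = 14·66 + 44; 66 = 1·44 + 22; 44 = 2·22 + 0. Last nonzero remainder: 22.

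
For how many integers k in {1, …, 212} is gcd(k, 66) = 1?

66 = 2·3·11. Inclusion–exclusion on these primes:
212 − ⌊212/2⌋ − ⌊212/3⌋ − ⌊212/11⌋ + ⌊212/6⌋ + ⌊212/22⌋ + ⌊212/33⌋ − ⌊212/66⌋ = 64

64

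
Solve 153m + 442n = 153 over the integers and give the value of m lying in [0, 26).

1

Euclid: 442 = 2·153 + 136; 153 = 1·136 + 17; 136 = 8·17 + 0 → gcd = 17; 153 = 17·9.
Back-substitution yields 153·(3) + 442·(-1) = 17, so one solution is m = 3·9 = 27, n = -1·9 = -9.
Solutions in m differ by 442/17 = 26; the one in [0, 26) is 27 mod 26 = 1.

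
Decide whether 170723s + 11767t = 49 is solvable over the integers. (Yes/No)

Yes

By Bézout, 170723s + 11767t = 49 has integer solutions iff gcd(170723, 11767) | 49.
Euclid: 170723 = 14·11767 + 5985; 11767 = 1·5985 + 5782; 5985 = 1·5782 + 203; 5782 = 28·203 + 98; 203 = 2·98 + 7; 98 = 14·7 + 0. gcd = 7; 49 mod 7 = 0. Yes.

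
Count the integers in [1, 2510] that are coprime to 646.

646 = 2·17·19. Inclusion–exclusion on these primes:
2510 − ⌊2510/2⌋ − ⌊2510/17⌋ − ⌊2510/19⌋ + ⌊2510/34⌋ + ⌊2510/38⌋ + ⌊2510/323⌋ − ⌊2510/646⌋ = 1119

1119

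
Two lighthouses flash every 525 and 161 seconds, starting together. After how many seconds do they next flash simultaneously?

12075

525 = 3 · 5² · 7; 161 = 7 · 23
max exponents: 3 · 5² · 7 · 23 = 12075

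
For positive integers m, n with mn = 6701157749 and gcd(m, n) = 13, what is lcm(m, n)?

gcd·lcm = product, so lcm = 6701157749/13 = 515473673.

515473673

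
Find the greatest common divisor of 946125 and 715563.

Euclid: 946125 = 1·715563 + 230562; 715563 = 3·230562 + 23877; 230562 = 9·23877 + 15669; 23877 = 1·15669 + 8208; 15669 = 1·8208 + 7461; 8208 = 1·7461 + 747; 7461 = 9·747 + 738; 747 = 1·738 + 9; 738 = 82·9 + 0. Last nonzero remainder: 9.

9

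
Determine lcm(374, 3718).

63206

gcd first: 3718 = 9·374 + 352; 374 = 1·352 + 22; 352 = 16·22 + 0 → gcd = 22
lcm = 374·3718/gcd = 1390532/22 = 63206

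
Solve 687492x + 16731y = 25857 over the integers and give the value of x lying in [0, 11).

Reduce mod 16731: 687492x ≡ 25857 (mod 16731). With g = gcd(687492, 16731) = 1521 dividing 25857, divide through: 452x ≡ 17 (mod 11).
Since gcd(452, 11) = 1, x ≡ 17·(452)⁻¹ ≡ 6 (mod 11). Smallest non-negative: 6.

6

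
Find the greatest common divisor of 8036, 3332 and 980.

196

gcd(8036, 3332): 8036 = 2·3332 + 1372; 3332 = 2·1372 + 588; 1372 = 2·588 + 196; 588 = 3·196 + 0 → 196
gcd(196, 980): 980 = 5·196 + 0 → 196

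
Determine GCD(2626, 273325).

2626 = 2 · 13 · 101
273325 = 5² · 13 · 29²
Common: 13 = 13

13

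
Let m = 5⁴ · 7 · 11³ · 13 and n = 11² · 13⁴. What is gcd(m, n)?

min exponent per shared prime: 11² · 13 = 1573

1573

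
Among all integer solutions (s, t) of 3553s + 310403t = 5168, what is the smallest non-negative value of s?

613

Euclid: 310403 = 87·3553 + 1292; 3553 = 2·1292 + 969; 1292 = 1·969 + 323; 969 = 3·323 + 0 → gcd = 323; 5168 = 323·16.
Back-substitution yields 3553·(-262) + 310403·(3) = 323, so one solution is s = -262·16 = -4192, t = 3·16 = 48.
Solutions in s differ by 310403/323 = 961; the one in [0, 961) is -4192 mod 961 = 613.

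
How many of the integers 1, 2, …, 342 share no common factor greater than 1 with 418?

147

Prime factors of 418: 2, 11, 19. Count integers ≤ 342 divisible by none of them.
By inclusion–exclusion: 342 − ⌊342/2⌋ − ⌊342/11⌋ − ⌊342/19⌋ + ⌊342/22⌋ + ⌊342/38⌋ + ⌊342/209⌋ − ⌊342/418⌋ = 147.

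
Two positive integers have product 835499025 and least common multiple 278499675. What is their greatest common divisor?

From gcd × lcm = pq: gcd = 835499025 / 278499675 = 3.

3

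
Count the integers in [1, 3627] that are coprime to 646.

1618

Prime factors of 646: 2, 17, 19. Count integers ≤ 3627 divisible by none of them.
By inclusion–exclusion: 3627 − ⌊3627/2⌋ − ⌊3627/17⌋ − ⌊3627/19⌋ + ⌊3627/34⌋ + ⌊3627/38⌋ + ⌊3627/323⌋ − ⌊3627/646⌋ = 1618.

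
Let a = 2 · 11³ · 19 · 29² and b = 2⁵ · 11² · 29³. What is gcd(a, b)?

min exponent per shared prime: 2 · 11² · 29² = 203522

203522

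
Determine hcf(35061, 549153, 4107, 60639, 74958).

gcd(35061, 549153): 549153 = 15·35061 + 23238; 35061 = 1·23238 + 11823; 23238 = 1·11823 + 11415; 11823 = 1·11415 + 408; 11415 = 27·408 + 399; 408 = 1·399 + 9; 399 = 44·9 + 3; 9 = 3·3 + 0 → 3
gcd(3, 4107): 4107 = 1369·3 + 0 → 3
gcd(3, 60639): 60639 = 20213·3 + 0 → 3
gcd(3, 74958): 74958 = 24986·3 + 0 → 3

3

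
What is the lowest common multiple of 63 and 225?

63 = 3² · 7; 225 = 3² · 5²
max exponents: 3² · 5² · 7 = 1575

1575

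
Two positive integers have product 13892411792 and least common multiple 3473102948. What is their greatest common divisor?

4

From gcd × lcm = ab: gcd = 13892411792 / 3473102948 = 4.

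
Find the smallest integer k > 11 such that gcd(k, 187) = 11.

22

gcd(k, 187) = 11 forces 11 | k; write k = 11s. Then gcd(11s, 11·17) = 11·gcd(s, 17), so need gcd(s, 17) = 1.
11s > 11 gives s ≥ 2. The least s ≥ 2 coprime to 17 is 2, so k = 11·2 = 22.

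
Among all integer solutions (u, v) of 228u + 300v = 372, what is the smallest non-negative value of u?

Euclid: 300 = 1·228 + 72; 228 = 3·72 + 12; 72 = 6·12 + 0 → gcd = 12; 372 = 12·31.
Back-substitution yields 228·(4) + 300·(-3) = 12, so one solution is u = 4·31 = 124, v = -3·31 = -93.
Solutions in u differ by 300/12 = 25; the one in [0, 25) is 124 mod 25 = 24.

24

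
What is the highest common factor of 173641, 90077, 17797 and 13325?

13

gcd(173641, 90077): 173641 = 1·90077 + 83564; 90077 = 1·83564 + 6513; 83564 = 12·6513 + 5408; 6513 = 1·5408 + 1105; 5408 = 4·1105 + 988; 1105 = 1·988 + 117; 988 = 8·117 + 52; 117 = 2·52 + 13; 52 = 4·13 + 0 → 13
gcd(13, 17797): 17797 = 1369·13 + 0 → 13
gcd(13, 13325): 13325 = 1025·13 + 0 → 13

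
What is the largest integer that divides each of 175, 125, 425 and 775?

gcd(175, 125): 175 = 1·125 + 50; 125 = 2·50 + 25; 50 = 2·25 + 0 → 25
gcd(25, 425): 425 = 17·25 + 0 → 25
gcd(25, 775): 775 = 31·25 + 0 → 25

25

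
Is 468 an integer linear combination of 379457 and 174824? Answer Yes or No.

gcd(379457, 174824): 379457 = 2·174824 + 29809; 174824 = 5·29809 + 25779; 29809 = 1·25779 + 4030; 25779 = 6·4030 + 1599; 4030 = 2·1599 + 832; 1599 = 1·832 + 767; 832 = 1·767 + 65; 767 = 11·65 + 52; 65 = 1·52 + 13; 52 = 4·13 + 0 → 13
13 divides 468, so a solution exists.

Yes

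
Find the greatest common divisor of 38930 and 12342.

38930 = 2 · 5 · 17 · 229
12342 = 2 · 3 · 11² · 17
Common: 2 · 17 = 34

34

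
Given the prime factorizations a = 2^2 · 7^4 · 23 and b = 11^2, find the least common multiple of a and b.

26727932

max exponent per prime: 2^2 · 7^4 · 11^2 · 23 = 26727932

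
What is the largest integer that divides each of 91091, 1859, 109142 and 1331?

11

gcd(91091, 1859): 91091 = 49·1859 + 0 → 1859
gcd(1859, 109142): 109142 = 58·1859 + 1320; 1859 = 1·1320 + 539; 1320 = 2·539 + 242; 539 = 2·242 + 55; 242 = 4·55 + 22; 55 = 2·22 + 11; 22 = 2·11 + 0 → 11
gcd(11, 1331): 1331 = 121·11 + 0 → 11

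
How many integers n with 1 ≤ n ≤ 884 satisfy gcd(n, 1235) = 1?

619

1235 = 5·13·19. Inclusion–exclusion on these primes:
884 − ⌊884/5⌋ − ⌊884/13⌋ − ⌊884/19⌋ + ⌊884/65⌋ + ⌊884/95⌋ + ⌊884/247⌋ − ⌊884/1235⌋ = 619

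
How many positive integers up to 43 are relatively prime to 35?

35 = 5·7. Inclusion–exclusion on these primes:
43 − ⌊43/5⌋ − ⌊43/7⌋ + ⌊43/35⌋ = 30

30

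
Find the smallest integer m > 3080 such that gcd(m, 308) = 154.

3234

Multiples of 154 above 3080: 154·21, 154·22, … . Need the cofactor coprime to 308/154 = 2.
Checking s = 21, 22, … the first with gcd(s, 2) = 1 is s = 21, giving 3234.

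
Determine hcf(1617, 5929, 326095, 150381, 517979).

gcd(1617, 5929): 5929 = 3·1617 + 1078; 1617 = 1·1078 + 539; 1078 = 2·539 + 0 → 539
gcd(539, 326095): 326095 = 605·539 + 0 → 539
gcd(539, 150381): 150381 = 279·539 + 0 → 539
gcd(539, 517979): 517979 = 961·539 + 0 → 539

539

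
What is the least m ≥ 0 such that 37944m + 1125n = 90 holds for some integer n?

gcd(37944, 1125) = 9 (Euclid: 37944 = 33·1125 + 819; 1125 = 1·819 + 306; 819 = 2·306 + 207; 306 = 1·207 + 99; 207 = 2·99 + 9; 99 = 11·9 + 0), and 9 | 90.
Extended Euclid: 37944·(11) + 1125·(-371) = 9. Scale by 10: m₀ = 110.
General solution m = m₀ + 125t; reducing mod 125 gives m = 110 (and n = -3710).

110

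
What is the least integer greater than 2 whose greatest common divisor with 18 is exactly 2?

4

gcd(a, 18) = 2 forces 2 | a; write a = 2s. Then gcd(2s, 2·9) = 2·gcd(s, 9), so need gcd(s, 9) = 1.
2s > 2 gives s ≥ 2. The least s ≥ 2 coprime to 9 is 2, so a = 2·2 = 4.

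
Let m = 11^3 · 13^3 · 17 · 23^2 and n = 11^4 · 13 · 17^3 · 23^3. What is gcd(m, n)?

155605879

min exponent per shared prime: 11^3 · 13 · 17 · 23^2 = 155605879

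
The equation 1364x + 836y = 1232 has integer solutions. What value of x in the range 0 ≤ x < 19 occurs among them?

15

Reduce mod 836: 1364x ≡ 1232 (mod 836). With g = gcd(1364, 836) = 44 dividing 1232, divide through: 31x ≡ 28 (mod 19).
Since gcd(31, 19) = 1, x ≡ 28·(31)⁻¹ ≡ 15 (mod 19). Smallest non-negative: 15.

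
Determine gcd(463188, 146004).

12

Euclid: 463188 = 3·146004 + 25176; 146004 = 5·25176 + 20124; 25176 = 1·20124 + 5052; 20124 = 3·5052 + 4968; 5052 = 1·4968 + 84; 4968 = 59·84 + 12; 84 = 7·12 + 0. Last nonzero remainder: 12.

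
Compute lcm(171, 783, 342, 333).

171 = 3² · 19; 783 = 3³ · 29; 342 = 2 · 3² · 19; 333 = 3² · 37
lcm takes max exponent of each prime: 2 · 3³ · 19 · 29 · 37 = 1100898

1100898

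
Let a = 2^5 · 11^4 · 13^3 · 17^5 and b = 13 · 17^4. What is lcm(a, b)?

1461488433996448

max exponent per prime: 2^5 · 11^4 · 13^3 · 17^5 = 1461488433996448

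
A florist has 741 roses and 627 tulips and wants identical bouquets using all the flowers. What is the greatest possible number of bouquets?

57

741 = 3 · 13 · 19
627 = 3 · 11 · 19
Common: 3 · 19 = 57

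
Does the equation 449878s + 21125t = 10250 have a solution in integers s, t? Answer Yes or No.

gcd(449878, 21125): 449878 = 21·21125 + 6253; 21125 = 3·6253 + 2366; 6253 = 2·2366 + 1521; 2366 = 1·1521 + 845; 1521 = 1·845 + 676; 845 = 1·676 + 169; 676 = 4·169 + 0 → 169
169 does not divide 10250, so a solution does not exist.

No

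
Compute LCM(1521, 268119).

gcd first: 268119 = 176·1521 + 423; 1521 = 3·423 + 252; 423 = 1·252 + 171; 252 = 1·171 + 81; 171 = 2·81 + 9; 81 = 9·9 + 0 → gcd = 9
lcm = 1521·268119/gcd = 407808999/9 = 45312111

45312111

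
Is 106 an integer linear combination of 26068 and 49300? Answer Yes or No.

By Bézout, 26068x + 49300y = 106 has integer solutions iff gcd(26068, 49300) | 106.
Euclid: 49300 = 1·26068 + 23232; 26068 = 1·23232 + 2836; 23232 = 8·2836 + 544; 2836 = 5·544 + 116; 544 = 4·116 + 80; 116 = 1·80 + 36; 80 = 2·36 + 8; 36 = 4·8 + 4; 8 = 2·4 + 0. gcd = 4; 106 mod 4 = 2. No.

No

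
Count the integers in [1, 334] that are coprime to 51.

210

51 = 3·17. Inclusion–exclusion on these primes:
334 − ⌊334/3⌋ − ⌊334/17⌋ + ⌊334/51⌋ = 210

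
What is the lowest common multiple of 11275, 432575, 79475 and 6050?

11275 = 5² · 11 · 41; 432575 = 5² · 11³ · 13; 79475 = 5² · 11 · 17²; 6050 = 2 · 5² · 11²
lcm takes max exponent of each prime: 2 · 5² · 11³ · 13 · 17² · 41 = 10251162350

10251162350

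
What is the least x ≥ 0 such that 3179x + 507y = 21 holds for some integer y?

237

Euclid: 3179 = 6·507 + 137; 507 = 3·137 + 96; 137 = 1·96 + 41; 96 = 2·41 + 14; 41 = 2·14 + 13; 14 = 1·13 + 1; 13 = 13·1 + 0 → gcd = 1; 21 = 1·21.
Back-substitution yields 3179·(-37) + 507·(232) = 1, so one solution is x = -37·21 = -777, y = 232·21 = 4872.
Solutions in x differ by 507/1 = 507; the one in [0, 507) is -777 mod 507 = 237.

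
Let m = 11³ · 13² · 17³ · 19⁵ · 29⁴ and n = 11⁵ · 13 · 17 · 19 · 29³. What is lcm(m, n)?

234183822683917297870393

max exponent per prime: 11⁵ · 13² · 17³ · 19⁵ · 29⁴ = 234183822683917297870393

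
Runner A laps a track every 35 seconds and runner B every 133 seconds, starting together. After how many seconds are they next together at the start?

665

gcd first: 133 = 3·35 + 28; 35 = 1·28 + 7; 28 = 4·7 + 0 → gcd = 7
lcm = 35·133/gcd = 4655/7 = 665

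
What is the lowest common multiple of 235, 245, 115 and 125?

235 = 5 · 47; 245 = 5 · 7²; 115 = 5 · 23; 125 = 5³
lcm takes max exponent of each prime: 5³ · 7² · 23 · 47 = 6621125

6621125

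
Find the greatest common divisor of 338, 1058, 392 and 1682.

gcd(338, 1058): 1058 = 3·338 + 44; 338 = 7·44 + 30; 44 = 1·30 + 14; 30 = 2·14 + 2; 14 = 7·2 + 0 → 2
gcd(2, 392): 392 = 196·2 + 0 → 2
gcd(2, 1682): 1682 = 841·2 + 0 → 2

2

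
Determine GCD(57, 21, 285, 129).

57 = 3 · 19; 21 = 3 · 7; 285 = 3 · 5 · 19; 129 = 3 · 43
gcd takes min exponent of each prime: 3 = 3

3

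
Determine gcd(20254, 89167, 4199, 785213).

gcd(20254, 89167): 89167 = 4·20254 + 8151; 20254 = 2·8151 + 3952; 8151 = 2·3952 + 247; 3952 = 16·247 + 0 → 247
gcd(247, 4199): 4199 = 17·247 + 0 → 247
gcd(247, 785213): 785213 = 3179·247 + 0 → 247

247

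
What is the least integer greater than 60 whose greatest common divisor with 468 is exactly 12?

84

gcd(m, 468) = 12 forces 12 | m; write m = 12s. Then gcd(12s, 12·39) = 12·gcd(s, 39), so need gcd(s, 39) = 1.
12s > 60 gives s ≥ 6. The least s ≥ 6 coprime to 39 is 7, so m = 12·7 = 84.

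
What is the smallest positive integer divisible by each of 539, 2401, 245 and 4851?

1188495

539 = 7² · 11; 2401 = 7⁴; 245 = 5 · 7²; 4851 = 3² · 7² · 11
lcm takes max exponent of each prime: 3² · 5 · 7⁴ · 11 = 1188495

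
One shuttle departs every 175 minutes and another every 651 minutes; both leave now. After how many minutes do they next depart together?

175 = 5² · 7; 651 = 3 · 7 · 31
max exponents: 3 · 5² · 7 · 31 = 16275

16275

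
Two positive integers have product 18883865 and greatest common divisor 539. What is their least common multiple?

35035

Since gcd(a,b)·lcm(a,b) = ab, lcm = 18883865/539 = 35035.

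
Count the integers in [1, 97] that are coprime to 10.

39

Prime factors of 10: 2, 5. Count integers ≤ 97 divisible by none of them.
By inclusion–exclusion: 97 − ⌊97/2⌋ − ⌊97/5⌋ + ⌊97/10⌋ = 39.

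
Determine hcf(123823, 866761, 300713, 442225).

gcd(123823, 866761): 866761 = 7·123823 + 0 → 123823
gcd(123823, 300713): 300713 = 2·123823 + 53067; 123823 = 2·53067 + 17689; 53067 = 3·17689 + 0 → 17689
gcd(17689, 442225): 442225 = 25·17689 + 0 → 17689

17689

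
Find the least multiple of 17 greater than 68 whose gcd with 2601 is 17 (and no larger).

85

Multiples of 17 above 68: 17·5, 17·6, … . Need the cofactor coprime to 2601/17 = 153.
Checking s = 5, 6, … the first with gcd(s, 153) = 1 is s = 5, giving 85.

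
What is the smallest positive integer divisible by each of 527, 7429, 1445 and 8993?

450234545

527 = 17 · 31; 7429 = 17 · 19 · 23; 1445 = 5 · 17²; 8993 = 17 · 23²
lcm takes max exponent of each prime: 5 · 17² · 19 · 23² · 31 = 450234545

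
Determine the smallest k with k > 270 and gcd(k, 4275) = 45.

gcd(k, 4275) = 45 forces 45 | k; write k = 45s. Then gcd(45s, 45·95) = 45·gcd(s, 95), so need gcd(s, 95) = 1.
45s > 270 gives s ≥ 7. The least s ≥ 7 coprime to 95 is 7, so k = 45·7 = 315.

315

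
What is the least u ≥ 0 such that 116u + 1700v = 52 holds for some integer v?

147

Reduce mod 1700: 116u ≡ 52 (mod 1700). With g = gcd(116, 1700) = 4 dividing 52, divide through: 29u ≡ 13 (mod 425).
Since gcd(29, 425) = 1, u ≡ 13·(29)⁻¹ ≡ 147 (mod 425). Smallest non-negative: 147.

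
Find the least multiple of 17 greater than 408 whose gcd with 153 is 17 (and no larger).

153 = 17·9. Any a with gcd(a, 153) = 17 is a multiple of 17, say 17s, with s coprime to 9.
Need s > 408/17, so s ≥ 25. First s ≥ 25 with gcd(s, 9) = 1 is s = 25. Thus a = 17·25 = 425.

425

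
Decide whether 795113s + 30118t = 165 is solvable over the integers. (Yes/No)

Yes

By Bézout, 795113s + 30118t = 165 has integer solutions iff gcd(795113, 30118) | 165.
Euclid: 795113 = 26·30118 + 12045; 30118 = 2·12045 + 6028; 12045 = 1·6028 + 6017; 6028 = 1·6017 + 11; 6017 = 547·11 + 0. gcd = 11; 165 mod 11 = 0. Yes.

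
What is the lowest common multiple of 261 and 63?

1827

gcd first: 261 = 4·63 + 9; 63 = 7·9 + 0 → gcd = 9
lcm = 261·63/gcd = 16443/9 = 1827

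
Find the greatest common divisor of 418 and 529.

418 = 2 · 11 · 19
529 = 23²
Common: 1 = 1

1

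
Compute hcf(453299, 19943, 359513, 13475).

gcd(453299, 19943): 453299 = 22·19943 + 14553; 19943 = 1·14553 + 5390; 14553 = 2·5390 + 3773; 5390 = 1·3773 + 1617; 3773 = 2·1617 + 539; 1617 = 3·539 + 0 → 539
gcd(539, 359513): 359513 = 667·539 + 0 → 539
gcd(539, 13475): 13475 = 25·539 + 0 → 539

539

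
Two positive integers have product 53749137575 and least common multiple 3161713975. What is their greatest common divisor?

17

From gcd × lcm = uv: gcd = 53749137575 / 3161713975 = 17.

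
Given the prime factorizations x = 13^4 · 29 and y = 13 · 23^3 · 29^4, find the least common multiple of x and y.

max exponent per prime: 13^4 · 23^3 · 29^4 = 245781340683047

245781340683047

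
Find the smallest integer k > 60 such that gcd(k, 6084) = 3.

69

6084 = 3·2028. Any k with gcd(k, 6084) = 3 is a multiple of 3, say 3s, with s coprime to 2028.
Need s > 60/3, so s ≥ 21. First s ≥ 21 with gcd(s, 2028) = 1 is s = 23. Thus k = 3·23 = 69.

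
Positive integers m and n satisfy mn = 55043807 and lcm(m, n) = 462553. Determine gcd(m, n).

119

gcd·lcm = product, so gcd = 55043807/462553 = 119.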